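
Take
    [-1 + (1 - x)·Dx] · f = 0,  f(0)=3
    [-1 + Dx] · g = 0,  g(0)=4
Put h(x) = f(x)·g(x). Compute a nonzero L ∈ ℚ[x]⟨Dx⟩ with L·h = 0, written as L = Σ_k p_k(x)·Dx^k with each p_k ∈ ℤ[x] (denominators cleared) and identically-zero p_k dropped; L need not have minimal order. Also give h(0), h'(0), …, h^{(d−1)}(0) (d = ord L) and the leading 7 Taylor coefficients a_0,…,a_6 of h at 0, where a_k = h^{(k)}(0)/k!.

L = (2 - x) + (-1 + x)·Dx  (order 1).
h: a_k = 12, 24, 30, 32, 65/2, 163/5, 1957/60, …
ICs: h(0) = 12.

f: a_k = 3, 3, 3, 3, 3, 3, 3, …
g: a_k = 4, 4, 2, 2/3, 1/6, 1/30, 1/180, …
Sym-product of L_f,L_g gives L₀ (≤ ord 1).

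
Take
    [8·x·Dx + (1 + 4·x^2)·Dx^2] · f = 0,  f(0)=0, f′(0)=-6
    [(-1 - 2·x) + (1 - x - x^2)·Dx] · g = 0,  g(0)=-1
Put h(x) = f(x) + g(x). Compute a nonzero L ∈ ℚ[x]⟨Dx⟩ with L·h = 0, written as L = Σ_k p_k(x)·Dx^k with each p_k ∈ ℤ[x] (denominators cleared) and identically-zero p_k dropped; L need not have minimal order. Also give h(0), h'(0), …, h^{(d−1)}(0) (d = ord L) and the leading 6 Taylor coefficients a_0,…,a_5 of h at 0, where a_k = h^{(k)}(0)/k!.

f: a_k = 0, -6, 0, 8, 0, -96/5, …
g: a_k = -1, -1, -2, -3, -5, -8, …
f+g: L₀ = lclm(L_f,L_g), ord ≤ 2+1.
L = (16 - 64·x - 400·x^2 - 576·x^3 - 696·x^4 - 96·x^6)·Dx + (-13 - 24·x - 22·x^2 - 204·x^3 - 548·x^4 - 488·x^5 - 48·x^6 - 96·x^7)·Dx^2 + (2 + 5·x + 14·x^2 - 2·x^3 + 13·x^4 - 92·x^5 - 48·x^6 - 16·x^7 - 16·x^8)·Dx^3  (order 3).
h: a_k = -1, -7, -2, 5, -5, -136/5, …
ICs: h(0) = -1, h′(0) = -7, h′′(0) = -4.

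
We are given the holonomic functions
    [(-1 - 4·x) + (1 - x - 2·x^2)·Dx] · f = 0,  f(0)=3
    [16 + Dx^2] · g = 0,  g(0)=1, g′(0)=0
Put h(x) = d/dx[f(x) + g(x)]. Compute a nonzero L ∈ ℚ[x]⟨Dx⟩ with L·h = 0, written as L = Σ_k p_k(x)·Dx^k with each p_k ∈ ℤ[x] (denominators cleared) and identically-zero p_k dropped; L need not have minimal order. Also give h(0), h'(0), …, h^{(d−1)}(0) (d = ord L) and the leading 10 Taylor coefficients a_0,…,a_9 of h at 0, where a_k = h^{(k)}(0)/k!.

f: a_k = 3, 3, 9, 15, 33, 63, 129, 255, 513, 1023, …
g: a_k = 1, 0, -8, 0, 32/3, 0, -256/45, 0, 512/315, 0, …
h₀=f+g: left-lcm gives L₀, ord ≤ 3.
h₀' ⇒ L via d/dx closure of L₀.
L = (2880 + 9600·x + 20736·x^2 + 7680·x^3 + 15360·x^4 + 18432·x^5 + 12288·x^6) + (-368 - 1040·x + 2400·x^2 + 2048·x^3 - 2560·x^4 + 1536·x^5 + 7168·x^6 + 4096·x^7)·Dx + (180 + 600·x + 1296·x^2 + 480·x^3 + 960·x^4 + 1152·x^5 + 768·x^6)·Dx^2 + (-23 - 65·x + 150·x^2 + 128·x^3 - 160·x^4 + 96·x^5 + 448·x^6 + 256·x^7)·Dx^3  (order 3).
h: a_k = 3, 2, 45, 524/3, 315, 11098/15, 1785, 1296856/315, 9207, 58080958/2835, …
ICs: h(0) = 3, h′(0) = 2, h′′(0) = 90.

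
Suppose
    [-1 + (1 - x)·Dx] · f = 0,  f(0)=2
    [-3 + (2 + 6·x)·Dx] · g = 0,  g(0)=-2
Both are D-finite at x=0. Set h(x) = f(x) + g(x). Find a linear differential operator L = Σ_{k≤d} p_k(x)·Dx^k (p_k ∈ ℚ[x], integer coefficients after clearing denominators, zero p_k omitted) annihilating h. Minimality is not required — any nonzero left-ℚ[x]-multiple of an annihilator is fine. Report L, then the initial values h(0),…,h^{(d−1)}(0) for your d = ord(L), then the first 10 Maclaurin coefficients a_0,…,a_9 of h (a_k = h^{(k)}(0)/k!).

f: a_k = 2, 2, 2, 2, 2, 2, 2, 2, 2, 2, …
g: a_k = -2, -3, 9/4, -27/8, 405/64, -1701/128, 15309/512, -72171/1024, 2814669/16384, -14073345/32768, …
f+g: L₀ = lclm(L_f,L_g), ord ≤ 1+1.
L = (-21 - 27·x) + (17 + 30·x + 81·x^2)·Dx + (2 - 14·x - 42·x^2 + 54·x^3)·Dx^2  (order 2).
h: a_k = 0, -1, 17/4, -11/8, 533/64, -1445/128, 16333/512, -70123/1024, 2847437/16384, -14007809/32768, …
ICs: h(0) = 0, h′(0) = -1.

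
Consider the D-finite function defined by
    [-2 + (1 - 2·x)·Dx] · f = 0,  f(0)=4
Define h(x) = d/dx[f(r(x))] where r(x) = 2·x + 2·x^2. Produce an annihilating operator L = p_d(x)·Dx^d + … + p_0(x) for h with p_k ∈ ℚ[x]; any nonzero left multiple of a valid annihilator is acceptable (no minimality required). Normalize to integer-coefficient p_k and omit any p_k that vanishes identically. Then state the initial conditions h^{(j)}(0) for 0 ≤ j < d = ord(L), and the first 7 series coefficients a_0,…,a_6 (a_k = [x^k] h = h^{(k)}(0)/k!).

f: a_k = 4, 8, 16, 32, 64, 128, 256, …
Substitute x→r, Dx→(1/r')Dx; clear ⇒ L₀.
h₀' ⇒ L via d/dx closure of L₀.
L = (10 + 24·x + 24·x^2) + (-1 + 2·x + 12·x^2 + 8·x^3)·Dx  (order 1).
h: a_k = 16, 160, 1152, 7424, 44800, 259584, 1462272, …
ICs: h(0) = 16.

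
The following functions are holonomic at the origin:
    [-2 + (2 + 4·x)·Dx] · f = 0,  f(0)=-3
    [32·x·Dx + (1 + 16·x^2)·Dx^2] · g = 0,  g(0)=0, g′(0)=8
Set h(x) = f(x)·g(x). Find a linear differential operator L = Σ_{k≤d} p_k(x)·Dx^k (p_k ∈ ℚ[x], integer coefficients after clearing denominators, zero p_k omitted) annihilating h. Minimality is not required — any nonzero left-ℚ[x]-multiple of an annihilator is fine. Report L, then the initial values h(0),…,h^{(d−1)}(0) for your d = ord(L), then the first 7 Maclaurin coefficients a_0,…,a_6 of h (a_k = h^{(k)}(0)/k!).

f: a_k = -3, -3, 3/2, -3/2, 15/8, -21/8, 63/16, …
g: a_k = 0, 8, 0, -128/3, 0, 2048/5, 0, …
Sym-product of L_f,L_g gives L₀ (≤ ord 2).
L = (3 - 32·x - 16·x^2) + (-2 + 28·x + 96·x^2 + 64·x^3)·Dx + (1 + 4·x + 20·x^2 + 64·x^3 + 64·x^4)·Dx^2  (order 2).
h: a_k = 0, -24, -24, 140, 116, -6389/5, -5929/5, …
ICs: h(0) = 0, h′(0) = -24.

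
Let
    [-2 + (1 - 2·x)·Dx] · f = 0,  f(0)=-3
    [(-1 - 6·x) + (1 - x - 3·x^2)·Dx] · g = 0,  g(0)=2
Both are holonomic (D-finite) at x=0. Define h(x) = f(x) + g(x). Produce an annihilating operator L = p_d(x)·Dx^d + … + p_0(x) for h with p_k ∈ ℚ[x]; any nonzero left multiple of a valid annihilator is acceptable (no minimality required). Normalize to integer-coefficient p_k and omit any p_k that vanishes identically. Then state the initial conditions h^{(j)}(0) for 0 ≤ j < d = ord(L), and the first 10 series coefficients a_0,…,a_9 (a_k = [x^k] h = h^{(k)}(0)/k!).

L = (8 - 36·x + 108·x^2 - 72·x^3) + (-2·x - 54·x^2 + 192·x^3 - 144·x^4)·Dx + (-1 + 9·x - 23·x^2 + 6·x^3 + 42·x^4 - 36·x^5)·Dx^2  (order 2).
h: a_k = -1, -4, -4, -10, -10, -16, 2, 50, 248, 782, …
ICs: h(0) = -1, h′(0) = -4.

f: a_k = -3, -6, -12, -24, -48, -96, -192, -384, -768, -1536, …
g: a_k = 2, 2, 8, 14, 38, 80, 194, 434, 1016, 2318, …
h₀=f+g: left-lcm gives L₀, ord ≤ 2.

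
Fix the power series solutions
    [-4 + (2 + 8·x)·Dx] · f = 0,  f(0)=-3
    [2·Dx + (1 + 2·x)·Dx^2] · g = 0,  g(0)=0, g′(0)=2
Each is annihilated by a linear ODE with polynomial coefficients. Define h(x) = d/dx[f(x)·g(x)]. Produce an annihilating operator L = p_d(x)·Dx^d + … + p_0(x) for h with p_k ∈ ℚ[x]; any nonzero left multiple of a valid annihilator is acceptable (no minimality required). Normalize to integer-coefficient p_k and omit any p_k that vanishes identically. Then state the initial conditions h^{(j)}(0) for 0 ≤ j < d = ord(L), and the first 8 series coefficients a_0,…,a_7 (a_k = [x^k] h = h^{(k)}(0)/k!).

L = (2 + 16·x + 8·x^2) + (7 + 54·x + 120·x^2 + 64·x^3)·Dx + (1 + 11·x + 42·x^2 + 64·x^3 + 32·x^4)·Dx^2  (order 2).
h: a_k = -6, -12, 48, -160, 524, -8712/5, 29664/5, -724224/35, …
ICs: h(0) = -6, h′(0) = -12.

f: a_k = -3, -6, 6, -12, 30, -84, 252, -792, …
g: a_k = 0, 2, -2, 8/3, -4, 32/5, -32/3, 128/7, …
Product ⇒ symmetric product L₀, ord ≤ 2.
Derive L from L₀ (diff closure).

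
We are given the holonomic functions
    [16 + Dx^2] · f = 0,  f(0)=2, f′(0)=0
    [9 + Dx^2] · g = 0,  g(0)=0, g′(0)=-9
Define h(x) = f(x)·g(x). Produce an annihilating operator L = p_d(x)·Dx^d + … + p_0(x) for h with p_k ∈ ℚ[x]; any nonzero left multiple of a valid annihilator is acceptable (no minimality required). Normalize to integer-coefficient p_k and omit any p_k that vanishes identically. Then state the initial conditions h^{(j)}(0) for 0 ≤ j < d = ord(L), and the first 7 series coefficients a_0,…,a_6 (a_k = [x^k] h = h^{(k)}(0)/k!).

f: a_k = 2, 0, -16, 0, 64/3, 0, -512/45, …
g: a_k = 0, -9, 0, 27/2, 0, -243/40, 0, …
Sym-product of L_f,L_g gives L₀ (≤ ord 4).
L = 49 + 50·Dx^2 + Dx^4  (order 4).
h: a_k = 0, -18, 0, 171, 0, -8403/20, 0, …
ICs: h(0) = 0, h′(0) = -18, h′′(0) = 0, h′′′(0) = 1026.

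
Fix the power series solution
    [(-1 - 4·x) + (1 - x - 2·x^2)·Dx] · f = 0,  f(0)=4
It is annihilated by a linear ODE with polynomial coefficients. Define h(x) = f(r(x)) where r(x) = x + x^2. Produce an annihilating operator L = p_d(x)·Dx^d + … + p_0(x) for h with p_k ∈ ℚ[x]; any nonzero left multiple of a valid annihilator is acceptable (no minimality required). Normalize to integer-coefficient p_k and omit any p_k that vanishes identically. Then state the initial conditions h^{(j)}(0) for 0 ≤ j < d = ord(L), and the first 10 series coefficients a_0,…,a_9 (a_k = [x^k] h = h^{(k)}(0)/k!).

f: a_k = 4, 4, 12, 20, 44, 84, 172, 340, 684, 1364, …
f∘r: x↦r, Dx↦Dx/r' in L_f ⇒ L₀.
L = (1 + 6·x + 12·x^2 + 8·x^3) + (-1 + x + 3·x^2 + 4·x^3 + 2·x^4)·Dx  (order 1).
h: a_k = 4, 4, 16, 44, 116, 320, 876, 2388, 6528, 17836, …
ICs: h(0) = 4.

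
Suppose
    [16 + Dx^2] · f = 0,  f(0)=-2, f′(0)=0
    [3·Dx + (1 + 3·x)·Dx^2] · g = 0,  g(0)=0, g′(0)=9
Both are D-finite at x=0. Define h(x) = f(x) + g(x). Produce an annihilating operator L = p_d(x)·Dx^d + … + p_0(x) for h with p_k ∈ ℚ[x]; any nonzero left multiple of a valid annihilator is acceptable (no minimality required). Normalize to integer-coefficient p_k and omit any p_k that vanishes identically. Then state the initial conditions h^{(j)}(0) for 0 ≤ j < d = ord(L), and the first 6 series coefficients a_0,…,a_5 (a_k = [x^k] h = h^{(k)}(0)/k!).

f: a_k = -2, 0, 16, 0, -64/3, 0, …
g: a_k = 0, 9, -27/2, 27, -243/4, 729/5, …
Sum ⇒ L₀ = lclm(L_f,L_g) in ℚ(x)⟨Dx⟩.
L = (1680 + 2304·x + 3456·x^2)·Dx + (272 + 1584·x + 3456·x^2 + 3456·x^3)·Dx^2 + (105 + 144·x + 216·x^2)·Dx^3 + (17 + 99·x + 216·x^2 + 216·x^3)·Dx^4  (order 4).
h: a_k = -2, 9, 5/2, 27, -985/12, 729/5, …
ICs: h(0) = -2, h′(0) = 9, h′′(0) = 5, h′′′(0) = 162.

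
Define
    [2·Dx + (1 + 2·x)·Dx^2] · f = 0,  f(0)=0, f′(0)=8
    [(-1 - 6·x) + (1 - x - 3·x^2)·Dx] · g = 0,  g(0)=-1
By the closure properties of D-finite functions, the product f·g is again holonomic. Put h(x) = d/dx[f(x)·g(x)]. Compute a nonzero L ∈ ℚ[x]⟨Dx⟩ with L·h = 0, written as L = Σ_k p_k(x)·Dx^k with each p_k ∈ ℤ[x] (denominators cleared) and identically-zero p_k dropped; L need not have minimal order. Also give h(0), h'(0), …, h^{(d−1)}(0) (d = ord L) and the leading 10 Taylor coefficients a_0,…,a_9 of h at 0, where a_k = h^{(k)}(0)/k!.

L = (26 + 108·x + 162·x^2) + (2 + 28·x + 117·x^2 + 126·x^3)·Dx + (-1 - 4·x + 2·x^2 + 21·x^3 + 18·x^4)·Dx^2  (order 2).
h: a_k = -8, 0, -104, -224/3, -2224/3, -4848/5, -23784/5, -290176/35, -1040296/35, -540176/9, …
ICs: h(0) = -8, h′(0) = 0.

f: a_k = 0, 8, -8, 32/3, -16, 128/5, -128/3, 512/7, -128, 2048/9, …
g: a_k = -1, -1, -4, -7, -19, -40, -97, -217, -508, -1159, …
f·g: L₀ = L_f ⊗_s L_g, ord ≤ 2·1.
h=h₀': d/dx-closure on L₀ ⇒ L.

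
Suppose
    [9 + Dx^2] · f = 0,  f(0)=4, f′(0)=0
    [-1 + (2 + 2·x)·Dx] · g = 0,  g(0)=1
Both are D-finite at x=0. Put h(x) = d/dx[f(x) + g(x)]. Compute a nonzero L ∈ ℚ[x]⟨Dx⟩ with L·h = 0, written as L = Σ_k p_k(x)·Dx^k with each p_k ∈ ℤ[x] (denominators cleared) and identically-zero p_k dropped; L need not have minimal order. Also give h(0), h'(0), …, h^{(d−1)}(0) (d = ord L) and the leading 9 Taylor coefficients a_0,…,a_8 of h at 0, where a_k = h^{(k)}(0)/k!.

L = (-153 - 216·x - 108·x^2) + (-234 - 666·x - 648·x^2 - 216·x^3)·Dx + (-17 - 24·x - 12·x^2)·Dx^2 + (-26 - 74·x - 72·x^2 - 24·x^3)·Dx^3  (order 3).
h: a_k = 1/2, -145/4, 3/16, 1723/32, 35/256, -62523/2560, 231/2048, 731481/143360, 6435/65536, …
ICs: h(0) = 1/2, h′(0) = -145/4, h′′(0) = 3/8.

f: a_k = 4, 0, -18, 0, 27/2, 0, -81/20, 0, 729/1120, …
g: a_k = 1, 1/2, -1/8, 1/16, -5/128, 7/256, -21/1024, 33/2048, -429/32768, …
L₀ := lclm(L_f,L_g); ord L₀ ≤ 2+1.
h₀' ⇒ L via d/dx closure of L₀.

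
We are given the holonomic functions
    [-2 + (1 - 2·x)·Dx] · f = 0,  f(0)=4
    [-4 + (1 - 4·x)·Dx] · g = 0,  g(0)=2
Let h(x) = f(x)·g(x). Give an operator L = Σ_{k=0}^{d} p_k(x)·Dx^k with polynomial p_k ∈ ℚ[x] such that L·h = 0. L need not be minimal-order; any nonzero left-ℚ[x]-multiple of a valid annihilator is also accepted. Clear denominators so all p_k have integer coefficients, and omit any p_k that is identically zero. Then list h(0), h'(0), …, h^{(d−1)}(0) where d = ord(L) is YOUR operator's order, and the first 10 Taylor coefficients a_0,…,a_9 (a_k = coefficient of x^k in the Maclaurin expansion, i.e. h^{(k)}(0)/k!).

f: a_k = 4, 8, 16, 32, 64, 128, 256, 512, 1024, 2048, …
g: a_k = 2, 8, 32, 128, 512, 2048, 8192, 32768, 131072, 524288, …
Sym-product of L_f,L_g gives L₀ (≤ ord 1).
L = (-6 + 16·x) + (1 - 6·x + 8·x^2)·Dx  (order 1).
h: a_k = 8, 48, 224, 960, 3968, 16128, 65024, 261120, 1046528, 4190208, …
ICs: h(0) = 8.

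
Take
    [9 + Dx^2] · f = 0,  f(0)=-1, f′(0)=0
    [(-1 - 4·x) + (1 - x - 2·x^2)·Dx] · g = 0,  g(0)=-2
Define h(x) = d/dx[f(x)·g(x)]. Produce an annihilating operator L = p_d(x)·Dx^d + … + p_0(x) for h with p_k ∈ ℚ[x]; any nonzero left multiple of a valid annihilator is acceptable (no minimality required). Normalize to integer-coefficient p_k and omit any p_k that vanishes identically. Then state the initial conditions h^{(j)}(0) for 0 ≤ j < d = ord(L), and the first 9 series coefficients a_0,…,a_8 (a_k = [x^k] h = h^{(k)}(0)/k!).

L = (-33 - 162·x - 243·x^2 + 324·x^3 + 324·x^4) + (-6 - 6·x + 108·x^2 + 144·x^3)·Dx + (5 - 14·x - 19·x^2 + 36·x^3 + 36·x^4)·Dx^2  (order 2).
h: a_k = 2, -6, 3, 7, 75/4, 627/20, 3563/40, 52641/280, 986841/2240, …
ICs: h(0) = 2, h′(0) = -6.

f: a_k = -1, 0, 9/2, 0, -27/8, 0, 81/80, 0, -729/4480, …
g: a_k = -2, -2, -6, -10, -22, -42, -86, -170, -342, …
Product ⇒ symmetric product L₀, ord ≤ 2.
Differentiate: ansatz ord ≤ ord L₀ ⇒ L.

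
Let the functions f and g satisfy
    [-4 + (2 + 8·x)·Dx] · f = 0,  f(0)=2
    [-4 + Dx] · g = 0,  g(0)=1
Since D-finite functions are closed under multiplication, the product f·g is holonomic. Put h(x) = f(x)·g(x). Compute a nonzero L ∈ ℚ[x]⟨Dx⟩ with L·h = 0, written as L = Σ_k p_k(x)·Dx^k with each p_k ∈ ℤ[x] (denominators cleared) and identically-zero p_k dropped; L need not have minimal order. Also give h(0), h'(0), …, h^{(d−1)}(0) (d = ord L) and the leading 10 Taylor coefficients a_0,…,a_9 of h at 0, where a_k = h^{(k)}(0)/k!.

f: a_k = 2, 4, -4, 8, -20, 56, -168, 528, -1716, 5720, …
g: a_k = 1, 4, 8, 32/3, 32/3, 128/15, 256/45, 1024/315, 512/315, 2048/2835, …
Sym-product of L_f,L_g gives L₀ (≤ ord 1).
L = (-6 - 16·x) + (1 + 4·x)·Dx  (order 1).
h: a_k = 2, 12, 28, 136/3, 44, 856/15, -712/45, 17968/105, -158204/315, 710824/405, …
ICs: h(0) = 2.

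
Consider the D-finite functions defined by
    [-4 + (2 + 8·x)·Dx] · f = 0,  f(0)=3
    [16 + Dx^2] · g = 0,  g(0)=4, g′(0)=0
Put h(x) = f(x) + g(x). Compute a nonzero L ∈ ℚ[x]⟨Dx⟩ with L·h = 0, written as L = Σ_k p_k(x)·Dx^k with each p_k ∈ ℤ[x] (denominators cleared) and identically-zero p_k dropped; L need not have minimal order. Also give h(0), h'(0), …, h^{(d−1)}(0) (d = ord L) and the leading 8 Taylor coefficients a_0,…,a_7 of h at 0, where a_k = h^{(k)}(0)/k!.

L = (-224 - 1024·x - 2048·x^2) + (48 + 704·x + 3072·x^2 + 4096·x^3)·Dx + (-14 - 64·x - 128·x^2)·Dx^2 + (3 + 44·x + 192·x^2 + 256·x^3)·Dx^3  (order 3).
h: a_k = 7, 6, -38, 12, 38/3, 84, -12364/45, 792, …
ICs: h(0) = 7, h′(0) = 6, h′′(0) = -76.

f: a_k = 3, 6, -6, 12, -30, 84, -252, 792, …
g: a_k = 4, 0, -32, 0, 128/3, 0, -1024/45, 0, …
h₀=f+g: left-lcm gives L₀, ord ≤ 3.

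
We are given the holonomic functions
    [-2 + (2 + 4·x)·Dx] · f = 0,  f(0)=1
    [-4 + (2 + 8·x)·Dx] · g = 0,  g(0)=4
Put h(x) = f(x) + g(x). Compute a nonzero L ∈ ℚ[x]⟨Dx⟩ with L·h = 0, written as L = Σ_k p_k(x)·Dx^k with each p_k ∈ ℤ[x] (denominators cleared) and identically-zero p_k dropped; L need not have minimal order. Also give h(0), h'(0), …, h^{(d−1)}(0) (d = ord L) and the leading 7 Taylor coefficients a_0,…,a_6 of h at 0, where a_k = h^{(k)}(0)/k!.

f: a_k = 1, 1, -1/2, 1/2, -5/8, 7/8, -21/16, …
g: a_k = 4, 8, -8, 16, -40, 112, -336, …
h₀=f+g: left-lcm gives L₀, ord ≤ 2.
L = -2 + (3 + 8·x)·Dx + (1 + 6·x + 8·x^2)·Dx^2  (order 2).
h: a_k = 5, 9, -17/2, 33/2, -325/8, 903/8, -5397/16, …
ICs: h(0) = 5, h′(0) = 9.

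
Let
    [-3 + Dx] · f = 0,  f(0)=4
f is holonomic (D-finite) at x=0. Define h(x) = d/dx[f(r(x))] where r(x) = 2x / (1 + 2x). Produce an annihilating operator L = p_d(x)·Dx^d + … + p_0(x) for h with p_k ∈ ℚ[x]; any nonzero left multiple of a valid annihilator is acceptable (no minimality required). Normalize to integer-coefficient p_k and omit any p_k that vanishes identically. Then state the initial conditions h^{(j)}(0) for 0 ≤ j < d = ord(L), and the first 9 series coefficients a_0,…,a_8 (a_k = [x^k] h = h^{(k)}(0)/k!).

L = (2 - 8·x) + (-1 - 4·x - 4·x^2)·Dx  (order 1).
h: a_k = 24, 48, -144, 96, 336, -6624/5, 13152/5, -103872/35, -30672/35, …
ICs: h(0) = 24.

f: a_k = 4, 12, 18, 18, 27/2, 81/10, 81/20, 243/140, 729/1120, …
Change of var in L_f (x↦r) gives L₀.
h₀' ⇒ L via d/dx closure of L₀.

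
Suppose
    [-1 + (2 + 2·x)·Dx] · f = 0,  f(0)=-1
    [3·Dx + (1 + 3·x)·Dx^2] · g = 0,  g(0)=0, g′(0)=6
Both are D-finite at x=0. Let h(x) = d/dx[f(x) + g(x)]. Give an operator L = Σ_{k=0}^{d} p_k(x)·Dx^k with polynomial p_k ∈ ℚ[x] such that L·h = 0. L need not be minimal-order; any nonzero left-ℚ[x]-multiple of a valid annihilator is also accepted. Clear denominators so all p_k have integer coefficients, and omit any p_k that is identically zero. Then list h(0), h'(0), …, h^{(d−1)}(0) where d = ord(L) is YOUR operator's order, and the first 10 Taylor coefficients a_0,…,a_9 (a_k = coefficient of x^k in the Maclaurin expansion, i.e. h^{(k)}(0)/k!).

L = (27 + 9·x) + (69 + 126·x + 45·x^2)·Dx + (10 + 46·x + 54·x^2 + 18·x^3)·Dx^2  (order 2).
h: a_k = 11/2, -71/4, 861/16, -5179/32, 124381/256, -746433/512, 8957721/2048, -53747283/4096, 2579883741/65536, -15479328901/131072, …
ICs: h(0) = 11/2, h′(0) = -71/4.

f: a_k = -1, -1/2, 1/8, -1/16, 5/128, -7/256, 21/1024, -33/2048, 429/32768, -715/65536, …
g: a_k = 0, 6, -9, 18, -81/2, 486/5, -243, 4374/7, -6561/4, 4374, …
Sum ⇒ L₀ = lclm(L_f,L_g) in ℚ(x)⟨Dx⟩.
h₀' ⇒ L via d/dx closure of L₀.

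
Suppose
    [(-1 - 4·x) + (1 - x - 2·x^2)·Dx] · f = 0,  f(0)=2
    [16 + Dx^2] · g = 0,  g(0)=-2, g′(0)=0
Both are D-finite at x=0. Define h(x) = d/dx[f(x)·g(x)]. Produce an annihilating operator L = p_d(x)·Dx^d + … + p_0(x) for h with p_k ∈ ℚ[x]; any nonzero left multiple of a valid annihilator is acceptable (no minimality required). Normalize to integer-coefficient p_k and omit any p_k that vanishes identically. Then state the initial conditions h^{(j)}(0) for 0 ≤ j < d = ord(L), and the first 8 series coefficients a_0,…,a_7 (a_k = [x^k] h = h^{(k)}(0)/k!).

f: a_k = 2, 2, 6, 10, 22, 42, 86, 170, …
g: a_k = -2, 0, 16, 0, -64/3, 0, 512/45, 0, …
L₀ := L_f ⊗_s L_g (sym. prod.), ord ≤ 2.
h=h₀': d/dx-closure on L₀ ⇒ L.
L = (4 - 128·x - 192·x^2 + 256·x^3 + 256·x^4) + (-5 - 12·x + 48·x^2 + 64·x^3)·Dx + (3 - 7·x - 10·x^2 + 16·x^3 + 16·x^4)·Dx^2  (order 2).
h: a_k = -4, 40, 36, 112/3, 500/3, 6728/15, 44548/45, 716768/315, …
ICs: h(0) = -4, h′(0) = 40.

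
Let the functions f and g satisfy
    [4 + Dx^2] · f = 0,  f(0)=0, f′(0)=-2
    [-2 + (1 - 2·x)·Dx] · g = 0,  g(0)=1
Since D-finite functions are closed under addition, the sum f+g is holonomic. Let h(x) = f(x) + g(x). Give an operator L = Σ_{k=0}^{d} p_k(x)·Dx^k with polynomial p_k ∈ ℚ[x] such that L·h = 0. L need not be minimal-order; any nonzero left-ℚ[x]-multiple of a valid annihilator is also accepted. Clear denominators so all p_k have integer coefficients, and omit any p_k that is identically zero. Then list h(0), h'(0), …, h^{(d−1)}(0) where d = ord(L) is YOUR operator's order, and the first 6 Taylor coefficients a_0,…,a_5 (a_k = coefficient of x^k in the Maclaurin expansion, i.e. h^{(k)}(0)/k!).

L = (-56 + 32·x - 32·x^2) + (12 - 40·x + 48·x^2 - 32·x^3)·Dx + (-14 + 8·x - 8·x^2)·Dx^2 + (3 - 10·x + 12·x^2 - 8·x^3)·Dx^3  (order 3).
h: a_k = 1, 0, 4, 28/3, 16, 476/15, …
ICs: h(0) = 1, h′(0) = 0, h′′(0) = 8.

f: a_k = 0, -2, 0, 4/3, 0, -4/15, …
g: a_k = 1, 2, 4, 8, 16, 32, …
Sum ⇒ L₀ = lclm(L_f,L_g) in ℚ(x)⟨Dx⟩.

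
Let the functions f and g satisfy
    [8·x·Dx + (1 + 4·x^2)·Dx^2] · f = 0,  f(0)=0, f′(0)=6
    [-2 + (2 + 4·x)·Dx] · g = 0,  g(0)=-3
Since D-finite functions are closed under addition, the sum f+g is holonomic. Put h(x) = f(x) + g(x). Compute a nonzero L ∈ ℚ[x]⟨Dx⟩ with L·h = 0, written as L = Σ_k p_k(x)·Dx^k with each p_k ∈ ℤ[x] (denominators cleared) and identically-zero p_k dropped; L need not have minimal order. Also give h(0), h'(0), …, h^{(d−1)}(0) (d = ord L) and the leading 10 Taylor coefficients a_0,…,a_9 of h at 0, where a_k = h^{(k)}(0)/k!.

f: a_k = 0, 6, 0, -8, 0, 96/5, 0, -384/7, 0, 512/3, …
g: a_k = -3, -3, 3/2, -3/2, 15/8, -21/8, 63/16, -99/16, 1287/128, -2145/128, …
h₀=f+g: left-lcm gives L₀, ord ≤ 3.
L = (-8 - 40·x + 96·x^2 + 96·x^3)·Dx + (-11 - 32·x + 40·x^2 + 384·x^3 + 336·x^4)·Dx^2 + (-1 + 6·x + 24·x^2 + 48·x^3 + 112·x^4 + 96·x^5)·Dx^3  (order 3).
h: a_k = -3, 3, 3/2, -19/2, 15/8, 663/40, 63/16, -6837/112, 1287/128, 59101/384, …
ICs: h(0) = -3, h′(0) = 3, h′′(0) = 3.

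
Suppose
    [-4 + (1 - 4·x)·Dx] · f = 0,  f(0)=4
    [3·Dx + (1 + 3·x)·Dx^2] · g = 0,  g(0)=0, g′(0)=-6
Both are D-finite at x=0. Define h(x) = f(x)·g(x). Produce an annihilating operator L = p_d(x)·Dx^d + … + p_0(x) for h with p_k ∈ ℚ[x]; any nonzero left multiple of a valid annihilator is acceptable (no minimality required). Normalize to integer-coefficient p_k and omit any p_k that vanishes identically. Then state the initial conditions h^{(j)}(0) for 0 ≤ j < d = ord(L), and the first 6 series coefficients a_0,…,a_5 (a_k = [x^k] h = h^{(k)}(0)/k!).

f: a_k = 4, 16, 64, 256, 1024, 4096, …
g: a_k = 0, -6, 9, -18, 81/2, -486/5, …
f·g: L₀ = L_f ⊗_s L_g, ord ≤ 1·2.
L = 12 + (5 + 36·x)·Dx + (-1 + x + 12·x^2)·Dx^2  (order 2).
h: a_k = 0, -24, -60, -312, -1086, -23664/5, …
ICs: h(0) = 0, h′(0) = -24.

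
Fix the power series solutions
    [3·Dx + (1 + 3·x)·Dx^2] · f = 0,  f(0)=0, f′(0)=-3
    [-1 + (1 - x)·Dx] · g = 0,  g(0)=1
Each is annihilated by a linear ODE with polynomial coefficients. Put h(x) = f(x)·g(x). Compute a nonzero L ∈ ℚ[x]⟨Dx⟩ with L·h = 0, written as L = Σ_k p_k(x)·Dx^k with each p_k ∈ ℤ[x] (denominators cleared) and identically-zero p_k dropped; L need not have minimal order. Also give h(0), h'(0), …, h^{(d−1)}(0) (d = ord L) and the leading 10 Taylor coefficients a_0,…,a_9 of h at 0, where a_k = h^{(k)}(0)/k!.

f: a_k = 0, -3, 9/2, -9, 81/4, -243/5, 243/2, -2187/7, 6561/8, -2187, …
g: a_k = 1, 1, 1, 1, 1, 1, 1, 1, 1, 1, …
Product ⇒ symmetric product L₀, ord ≤ 2.
L = 3 + (-1 + 9·x)·Dx + (-1 - 2·x + 3·x^2)·Dx^2  (order 2).
h: a_k = 0, -3, 3/2, -15/2, 51/4, -717/20, 1713/20, -31749/140, 166137/280, -446223/280, …
ICs: h(0) = 0, h′(0) = -3.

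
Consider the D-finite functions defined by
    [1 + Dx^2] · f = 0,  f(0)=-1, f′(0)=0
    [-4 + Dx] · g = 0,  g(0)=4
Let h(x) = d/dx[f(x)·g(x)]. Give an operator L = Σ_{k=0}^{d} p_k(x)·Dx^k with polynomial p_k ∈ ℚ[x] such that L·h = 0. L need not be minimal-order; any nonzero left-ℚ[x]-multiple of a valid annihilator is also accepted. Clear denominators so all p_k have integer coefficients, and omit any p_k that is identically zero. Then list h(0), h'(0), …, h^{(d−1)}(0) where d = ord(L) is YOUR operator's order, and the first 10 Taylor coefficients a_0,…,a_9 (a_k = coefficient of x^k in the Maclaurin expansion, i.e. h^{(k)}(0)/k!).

f: a_k = -1, 0, 1/2, 0, -1/24, 0, 1/720, 0, -1/40320, 0, …
g: a_k = 4, 16, 32, 128/3, 128/3, 512/15, 1024/45, 4096/315, 2048/315, 8192/2835, …
L₀ := L_f ⊗_s L_g (sym. prod.), ord ≤ 2.
Derive L from L₀ (diff closure).
L = 17 - 8·Dx + Dx^2  (order 2).
h: a_k = -16, -60, -104, -322/3, -202/3, -33/2, 727/45, 31679/1260, 50999/2520, 72895/6048, …
ICs: h(0) = -16, h′(0) = -60.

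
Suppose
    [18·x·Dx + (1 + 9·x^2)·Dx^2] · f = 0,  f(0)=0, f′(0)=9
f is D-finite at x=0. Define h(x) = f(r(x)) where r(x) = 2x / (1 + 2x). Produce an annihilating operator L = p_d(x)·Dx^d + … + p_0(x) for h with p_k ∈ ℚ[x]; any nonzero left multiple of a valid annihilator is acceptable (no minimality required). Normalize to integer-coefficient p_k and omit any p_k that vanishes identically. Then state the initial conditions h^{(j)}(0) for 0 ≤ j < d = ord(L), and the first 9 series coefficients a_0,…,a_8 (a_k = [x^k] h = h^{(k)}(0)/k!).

f: a_k = 0, 9, 0, -27, 0, 729/5, 0, -6561/7, 0, …
L₀ from L_f via x↦r, Dx↦r'^{-1}Dx.
L = (4 + 80·x)·Dx + (1 + 4·x + 40·x^2)·Dx^2  (order 2).
h: a_k = 0, 18, -36, -144, 1152, -1152/5, -29952, 764928/7, 516096, …
ICs: h(0) = 0, h′(0) = 18.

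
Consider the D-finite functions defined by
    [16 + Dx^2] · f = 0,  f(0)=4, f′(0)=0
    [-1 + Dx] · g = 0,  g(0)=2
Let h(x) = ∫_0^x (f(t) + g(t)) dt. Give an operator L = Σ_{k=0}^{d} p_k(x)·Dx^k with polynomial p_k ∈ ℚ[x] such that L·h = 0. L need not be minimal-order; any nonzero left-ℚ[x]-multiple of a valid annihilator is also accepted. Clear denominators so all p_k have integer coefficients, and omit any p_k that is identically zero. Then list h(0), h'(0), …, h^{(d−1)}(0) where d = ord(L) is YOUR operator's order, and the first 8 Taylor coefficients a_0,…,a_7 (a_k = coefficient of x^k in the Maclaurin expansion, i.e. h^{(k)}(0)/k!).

L = -16·Dx + 16·Dx^2 - Dx^3 + Dx^4  (order 4).
h: a_k = 0, 6, 1, -31/3, 1/12, 171/20, 1/360, -8191/2520, …
ICs: h(0) = 0, h′(0) = 6, h′′(0) = 2, h′′′(0) = -62.

f: a_k = 4, 0, -32, 0, 128/3, 0, -1024/45, 0, …
g: a_k = 2, 2, 1, 1/3, 1/12, 1/60, 1/360, 1/2520, …
Sum ⇒ L₀ = lclm(L_f,L_g) in ℚ(x)⟨Dx⟩.
h=∫₀ˣh₀: take L = L₀·Dx.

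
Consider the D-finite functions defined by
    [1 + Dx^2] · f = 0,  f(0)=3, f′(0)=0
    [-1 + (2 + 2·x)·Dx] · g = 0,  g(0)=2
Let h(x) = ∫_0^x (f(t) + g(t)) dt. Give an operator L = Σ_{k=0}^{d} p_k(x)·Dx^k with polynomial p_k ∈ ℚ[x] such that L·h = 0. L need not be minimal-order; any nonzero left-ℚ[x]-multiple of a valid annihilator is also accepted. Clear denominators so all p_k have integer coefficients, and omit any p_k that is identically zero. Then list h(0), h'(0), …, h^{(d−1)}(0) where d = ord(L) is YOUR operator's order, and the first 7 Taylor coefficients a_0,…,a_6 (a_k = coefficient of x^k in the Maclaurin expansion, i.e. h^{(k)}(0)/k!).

L = (-7 - 8·x - 4·x^2)·Dx + (6 + 22·x + 24·x^2 + 8·x^3)·Dx^2 + (-7 - 8·x - 4·x^2)·Dx^3 + (6 + 22·x + 24·x^2 + 8·x^3)·Dx^4  (order 4).
h: a_k = 0, 5, 1/2, -7/12, 1/32, 3/320, 7/768, …
ICs: h(0) = 0, h′(0) = 5, h′′(0) = 1, h′′′(0) = -7/2.

f: a_k = 3, 0, -3/2, 0, 1/8, 0, -1/240, …
g: a_k = 2, 1, -1/4, 1/8, -5/64, 7/128, -21/512, …
Sum ⇒ L₀ = lclm(L_f,L_g) in ℚ(x)⟨Dx⟩.
∫: right-multiply L₀ by Dx.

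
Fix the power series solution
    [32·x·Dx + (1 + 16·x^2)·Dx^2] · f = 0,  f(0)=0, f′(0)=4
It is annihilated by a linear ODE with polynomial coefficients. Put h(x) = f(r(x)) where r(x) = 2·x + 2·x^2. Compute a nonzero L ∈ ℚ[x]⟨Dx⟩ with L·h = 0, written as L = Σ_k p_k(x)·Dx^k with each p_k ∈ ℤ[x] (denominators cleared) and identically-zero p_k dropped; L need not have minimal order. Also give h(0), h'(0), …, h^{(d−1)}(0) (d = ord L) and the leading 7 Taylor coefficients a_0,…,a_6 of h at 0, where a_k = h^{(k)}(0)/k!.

f: a_k = 0, 4, 0, -64/3, 0, 1024/5, 0, …
h₀=f(r): pull back L_f along r ⇒ L₀.
L = (-2 + 128·x + 512·x^2 + 768·x^3 + 384·x^4)·Dx + (1 + 2·x + 64·x^2 + 256·x^3 + 320·x^4 + 128·x^5)·Dx^2  (order 2).
h: a_k = 0, 8, 8, -512/3, -512, 30208/5, 97792/3, …
ICs: h(0) = 0, h′(0) = 8.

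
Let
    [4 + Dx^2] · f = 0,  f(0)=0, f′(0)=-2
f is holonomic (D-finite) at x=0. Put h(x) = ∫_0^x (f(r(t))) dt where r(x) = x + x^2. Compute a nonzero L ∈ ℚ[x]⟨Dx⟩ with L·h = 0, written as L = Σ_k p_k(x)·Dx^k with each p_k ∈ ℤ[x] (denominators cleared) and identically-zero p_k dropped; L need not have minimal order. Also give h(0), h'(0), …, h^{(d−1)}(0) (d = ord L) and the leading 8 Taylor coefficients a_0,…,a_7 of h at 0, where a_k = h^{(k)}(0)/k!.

L = (4 + 24·x + 48·x^2 + 32·x^3)·Dx - 2·Dx^2 + (1 + 2·x)·Dx^3  (order 3).
h: a_k = 0, 0, -1, -2/3, 1/3, 4/5, 28/45, 0, …
ICs: h(0) = 0, h′(0) = 0, h′′(0) = -2.

f: a_k = 0, -2, 0, 4/3, 0, -4/15, 0, 8/315, …
L₀ from L_f via x↦r, Dx↦r'^{-1}Dx.
Integrate: L := L₀·Dx.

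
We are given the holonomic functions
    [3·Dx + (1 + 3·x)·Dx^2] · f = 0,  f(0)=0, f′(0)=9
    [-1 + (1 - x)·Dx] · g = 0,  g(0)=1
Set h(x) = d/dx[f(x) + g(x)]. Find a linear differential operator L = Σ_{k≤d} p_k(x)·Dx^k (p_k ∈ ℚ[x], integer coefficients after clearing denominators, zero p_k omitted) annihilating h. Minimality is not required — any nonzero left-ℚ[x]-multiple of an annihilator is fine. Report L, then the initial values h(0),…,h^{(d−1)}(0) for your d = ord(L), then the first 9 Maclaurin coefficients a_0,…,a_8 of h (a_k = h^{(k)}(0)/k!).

f: a_k = 0, 9, -27/2, 27, -243/4, 729/5, -729/2, 6561/7, -19683/8, …
g: a_k = 1, 1, 1, 1, 1, 1, 1, 1, 1, …
Sum ⇒ L₀ = lclm(L_f,L_g) in ℚ(x)⟨Dx⟩.
h₀' ⇒ L via d/dx closure of L₀.
L = (-54 - 18·x) + (12 - 72·x - 36·x^2)·Dx + (5 + 13·x - 9·x^2 - 9·x^3)·Dx^2  (order 2).
h: a_k = 10, -25, 84, -239, 734, -2181, 6568, -19675, 59058, …
ICs: h(0) = 10, h′(0) = -25.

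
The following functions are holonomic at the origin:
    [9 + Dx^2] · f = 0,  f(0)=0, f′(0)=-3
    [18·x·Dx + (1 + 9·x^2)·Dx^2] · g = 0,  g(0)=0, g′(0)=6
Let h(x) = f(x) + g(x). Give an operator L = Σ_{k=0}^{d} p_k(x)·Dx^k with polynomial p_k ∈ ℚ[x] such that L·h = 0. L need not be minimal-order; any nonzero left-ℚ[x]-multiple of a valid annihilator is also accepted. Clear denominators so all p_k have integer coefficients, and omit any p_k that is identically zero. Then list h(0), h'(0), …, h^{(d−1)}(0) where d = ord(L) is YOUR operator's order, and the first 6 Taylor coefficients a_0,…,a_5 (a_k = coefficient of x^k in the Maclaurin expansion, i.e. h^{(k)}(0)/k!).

L = (-1782·x + 20412·x^3 + 13122·x^5)·Dx + (-9 + 567·x^2 + 6561·x^4 + 6561·x^6)·Dx^2 + (-198·x + 2268·x^3 + 1458·x^5)·Dx^3 + (-1 + 63·x^2 + 729·x^4 + 729·x^6)·Dx^4  (order 4).
h: a_k = 0, 3, 0, -27/2, 0, 3807/40, …
ICs: h(0) = 0, h′(0) = 3, h′′(0) = 0, h′′′(0) = -81.

f: a_k = 0, -3, 0, 9/2, 0, -81/40, …
g: a_k = 0, 6, 0, -18, 0, 486/5, …
Weyl lclm of L_f,L_g ⇒ L₀ (ord ≤ 4).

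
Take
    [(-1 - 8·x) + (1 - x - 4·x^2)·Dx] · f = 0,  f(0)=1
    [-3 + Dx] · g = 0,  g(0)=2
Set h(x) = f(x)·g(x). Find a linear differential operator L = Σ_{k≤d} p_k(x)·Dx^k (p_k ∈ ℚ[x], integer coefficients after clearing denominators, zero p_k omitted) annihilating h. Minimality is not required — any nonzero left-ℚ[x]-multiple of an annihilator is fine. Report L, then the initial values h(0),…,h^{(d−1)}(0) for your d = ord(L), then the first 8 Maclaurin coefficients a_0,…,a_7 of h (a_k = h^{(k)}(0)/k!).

L = (4 + 5·x - 12·x^2) + (-1 + x + 4·x^2)·Dx  (order 1).
h: a_k = 2, 8, 25, 66, 691/4, 2204/5, 45353/40, 81141/28, …
ICs: h(0) = 2.

f: a_k = 1, 1, 5, 9, 29, 65, 181, 441, …
g: a_k = 2, 6, 9, 9, 27/4, 81/20, 81/40, 243/280, …
Sym-product of L_f,L_g gives L₀ (≤ ord 1).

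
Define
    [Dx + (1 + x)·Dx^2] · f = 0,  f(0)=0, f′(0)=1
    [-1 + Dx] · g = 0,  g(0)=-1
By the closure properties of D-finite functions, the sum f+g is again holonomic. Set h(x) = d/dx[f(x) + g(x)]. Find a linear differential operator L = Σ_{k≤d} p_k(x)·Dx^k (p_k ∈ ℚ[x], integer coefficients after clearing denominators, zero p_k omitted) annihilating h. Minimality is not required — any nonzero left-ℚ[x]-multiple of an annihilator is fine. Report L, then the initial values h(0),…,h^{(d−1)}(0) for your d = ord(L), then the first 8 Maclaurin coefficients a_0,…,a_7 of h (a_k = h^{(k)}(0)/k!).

f: a_k = 0, 1, -1/2, 1/3, -1/4, 1/5, -1/6, 1/7, …
g: a_k = -1, -1, -1/2, -1/6, -1/24, -1/120, -1/720, -1/5040, …
Weyl lclm of L_f,L_g ⇒ L₀ (ord ≤ 3).
Derive L from L₀ (diff closure).
L = (-3 - x) + (1 - 2·x - x^2)·Dx + (2 + 3·x + x^2)·Dx^2  (order 2).
h: a_k = 0, -2, 1/2, -7/6, 23/24, -121/120, 719/720, -5041/5040, …
ICs: h(0) = 0, h′(0) = -2.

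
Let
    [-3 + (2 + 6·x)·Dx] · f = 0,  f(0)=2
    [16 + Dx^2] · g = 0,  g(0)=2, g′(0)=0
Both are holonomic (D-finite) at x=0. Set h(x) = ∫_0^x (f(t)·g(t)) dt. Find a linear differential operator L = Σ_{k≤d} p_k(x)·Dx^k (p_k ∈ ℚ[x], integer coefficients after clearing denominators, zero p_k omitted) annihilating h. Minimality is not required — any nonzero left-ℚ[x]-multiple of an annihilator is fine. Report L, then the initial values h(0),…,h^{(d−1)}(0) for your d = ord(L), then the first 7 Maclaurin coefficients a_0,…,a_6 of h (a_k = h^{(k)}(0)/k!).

f: a_k = 2, 3, -9/4, 27/8, -405/64, 1701/128, -15309/512, …
g: a_k = 2, 0, -16, 0, 64/3, 0, -512/45, …
L₀ := L_f ⊗_s L_g (sym. prod.), ord ≤ 2.
Integrate: L := L₀·Dx.
L = (91 + 384·x + 576·x^2)·Dx + (-12 - 36·x)·Dx^2 + (4 + 24·x + 36·x^2)·Dx^3  (order 3).
h: a_k = 0, 4, 3, -73/6, -165/16, 6337/480, 2341/384, …
ICs: h(0) = 0, h′(0) = 4, h′′(0) = 6.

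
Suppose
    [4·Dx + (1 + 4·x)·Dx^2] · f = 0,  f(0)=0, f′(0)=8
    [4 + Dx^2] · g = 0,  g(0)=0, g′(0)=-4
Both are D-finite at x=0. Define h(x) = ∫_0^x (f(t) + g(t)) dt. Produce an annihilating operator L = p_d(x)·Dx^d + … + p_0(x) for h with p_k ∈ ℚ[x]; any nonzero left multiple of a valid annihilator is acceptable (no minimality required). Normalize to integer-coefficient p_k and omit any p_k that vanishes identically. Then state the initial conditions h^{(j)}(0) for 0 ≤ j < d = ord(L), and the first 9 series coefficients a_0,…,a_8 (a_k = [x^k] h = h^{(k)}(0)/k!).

f: a_k = 0, 8, -16, 128/3, -128, 2048/5, -4096/3, 32768/7, -16384, …
g: a_k = 0, -4, 0, 8/3, 0, -8/15, 0, 16/315, 0, …
L₀ := lclm(L_f,L_g); ord L₀ ≤ 2+2.
h=∫₀ˣh₀: take L = L₀·Dx.
L = (400 + 128·x + 256·x^2)·Dx^2 + (36 + 176·x + 192·x^2 + 256·x^3)·Dx^3 + (100 + 32·x + 64·x^2)·Dx^4 + (9 + 44·x + 48·x^2 + 64·x^3)·Dx^5  (order 5).
h: a_k = 0, 0, 2, -16/3, 34/3, -128/5, 3068/45, -4096/21, 184322/315, …
ICs: h(0) = 0, h′(0) = 0, h′′(0) = 4, h′′′(0) = -32, h′′′′(0) = 272.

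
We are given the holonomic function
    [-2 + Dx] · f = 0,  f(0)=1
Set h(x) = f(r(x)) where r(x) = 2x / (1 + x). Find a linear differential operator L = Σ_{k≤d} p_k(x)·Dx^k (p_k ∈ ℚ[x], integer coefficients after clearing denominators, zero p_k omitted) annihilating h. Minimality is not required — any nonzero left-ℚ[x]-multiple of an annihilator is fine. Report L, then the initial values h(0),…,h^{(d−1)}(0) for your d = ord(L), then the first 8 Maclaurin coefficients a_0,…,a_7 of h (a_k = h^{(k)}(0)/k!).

f: a_k = 1, 2, 2, 4/3, 2/3, 4/15, 4/45, 8/315, …
f∘r: x↦r, Dx↦Dx/r' in L_f ⇒ L₀.
L = -4 + (1 + 2·x + x^2)·Dx  (order 1).
h: a_k = 1, 4, 4, -4/3, -4/3, 28/15, -44/45, -68/315, …
ICs: h(0) = 1.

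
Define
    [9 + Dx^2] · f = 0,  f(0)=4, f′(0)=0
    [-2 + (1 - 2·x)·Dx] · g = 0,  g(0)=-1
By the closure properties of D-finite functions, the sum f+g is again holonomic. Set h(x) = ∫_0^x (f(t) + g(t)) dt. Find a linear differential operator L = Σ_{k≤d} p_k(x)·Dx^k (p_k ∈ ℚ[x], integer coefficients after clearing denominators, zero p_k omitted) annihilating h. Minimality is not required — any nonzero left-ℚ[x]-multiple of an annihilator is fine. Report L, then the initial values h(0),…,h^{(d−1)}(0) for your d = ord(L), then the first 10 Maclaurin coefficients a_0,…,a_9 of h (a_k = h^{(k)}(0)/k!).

L = (-594 + 648·x - 648·x^2)·Dx + (153 - 630·x + 972·x^2 - 648·x^3)·Dx^2 + (-66 + 72·x - 72·x^2)·Dx^3 + (17 - 70·x + 108·x^2 - 72·x^3)·Dx^4  (order 4).
h: a_k = 0, 3, -1, -22/3, -2, -1/2, -16/3, -1361/140, -16, -285991/10080, …
ICs: h(0) = 0, h′(0) = 3, h′′(0) = -2, h′′′(0) = -44.

f: a_k = 4, 0, -18, 0, 27/2, 0, -81/20, 0, 729/1120, 0, …
g: a_k = -1, -2, -4, -8, -16, -32, -64, -128, -256, -512, …
h₀=f+g: left-lcm gives L₀, ord ≤ 3.
∫: right-multiply L₀ by Dx.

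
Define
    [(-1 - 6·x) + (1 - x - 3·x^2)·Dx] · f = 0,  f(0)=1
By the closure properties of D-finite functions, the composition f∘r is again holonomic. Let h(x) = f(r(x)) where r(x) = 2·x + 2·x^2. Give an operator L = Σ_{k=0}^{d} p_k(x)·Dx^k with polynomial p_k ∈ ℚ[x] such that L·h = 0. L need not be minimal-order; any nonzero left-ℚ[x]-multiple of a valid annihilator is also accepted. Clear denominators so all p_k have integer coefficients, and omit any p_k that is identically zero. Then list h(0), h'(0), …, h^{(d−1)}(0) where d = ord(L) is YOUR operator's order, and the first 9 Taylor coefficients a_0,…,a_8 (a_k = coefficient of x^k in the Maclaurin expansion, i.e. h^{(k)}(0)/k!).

f: a_k = 1, 1, 4, 7, 19, 40, 97, 217, 508, …
f∘r: x↦r, Dx↦Dx/r' in L_f ⇒ L₀.
L = (2 + 28·x + 72·x^2 + 48·x^3) + (-1 + 2·x + 14·x^2 + 24·x^3 + 12·x^4)·Dx  (order 1).
h: a_k = 1, 2, 18, 88, 488, 2664, 14488, 79040, 430704, …
ICs: h(0) = 1.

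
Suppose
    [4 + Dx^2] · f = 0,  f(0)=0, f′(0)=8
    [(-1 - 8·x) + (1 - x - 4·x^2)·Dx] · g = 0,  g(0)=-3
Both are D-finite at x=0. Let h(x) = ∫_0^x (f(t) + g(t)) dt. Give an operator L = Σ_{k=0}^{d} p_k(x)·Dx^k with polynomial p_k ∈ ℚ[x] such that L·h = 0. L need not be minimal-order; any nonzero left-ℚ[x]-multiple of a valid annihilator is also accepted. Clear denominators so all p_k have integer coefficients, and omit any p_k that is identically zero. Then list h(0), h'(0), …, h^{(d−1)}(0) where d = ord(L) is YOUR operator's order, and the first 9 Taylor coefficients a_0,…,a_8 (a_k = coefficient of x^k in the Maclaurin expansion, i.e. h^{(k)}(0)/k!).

L = (-116 - 1008·x - 968·x^2 - 2688·x^3 - 640·x^4 - 1024·x^5)·Dx + (28 + 4·x - 8·x^2 - 200·x^3 - 480·x^4 - 384·x^5 - 512·x^6)·Dx^2 + (-29 - 252·x - 242·x^2 - 672·x^3 - 160·x^4 - 256·x^5)·Dx^3 + (7 + x - 2·x^2 - 50·x^3 - 120·x^4 - 96·x^5 - 128·x^6)·Dx^4  (order 4).
h: a_k = 0, -3, 5/2, -5, -97/12, -87/5, -2909/90, -543/7, -416777/2520, …
ICs: h(0) = 0, h′(0) = -3, h′′(0) = 5, h′′′(0) = -30.

f: a_k = 0, 8, 0, -16/3, 0, 16/15, 0, -32/315, 0, …
g: a_k = -3, -3, -15, -27, -87, -195, -543, -1323, -3495, …
Weyl lclm of L_f,L_g ⇒ L₀ (ord ≤ 3).
h=∫h₀ ⇒ L = L₀·Dx.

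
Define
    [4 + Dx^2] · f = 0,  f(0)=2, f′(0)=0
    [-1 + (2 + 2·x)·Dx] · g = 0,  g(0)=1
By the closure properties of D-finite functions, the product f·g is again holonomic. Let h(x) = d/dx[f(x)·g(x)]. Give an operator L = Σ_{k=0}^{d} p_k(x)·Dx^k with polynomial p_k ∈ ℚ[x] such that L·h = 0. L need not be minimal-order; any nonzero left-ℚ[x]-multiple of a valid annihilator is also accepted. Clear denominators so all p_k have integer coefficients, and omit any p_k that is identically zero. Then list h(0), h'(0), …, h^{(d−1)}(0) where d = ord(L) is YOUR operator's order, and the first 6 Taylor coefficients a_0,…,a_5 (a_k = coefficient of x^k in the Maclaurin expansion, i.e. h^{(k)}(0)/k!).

L = (413 + 1344·x + 1696·x^2 + 1024·x^3 + 256·x^4) + (-52 - 180·x - 192·x^2 - 64·x^3)·Dx + (76 + 280·x + 396·x^2 + 256·x^3 + 64·x^4)·Dx^2  (order 2).
h: a_k = 1, -17/2, -45/8, 337/48, 905/384, -5281/3840, …
ICs: h(0) = 1, h′(0) = -17/2.

f: a_k = 2, 0, -4, 0, 4/3, 0, …
g: a_k = 1, 1/2, -1/8, 1/16, -5/128, 7/256, …
h₀=f·g: eliminate ⇒ L₀, order ≤ 2·1.
Differentiate: ansatz ord ≤ ord L₀ ⇒ L.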